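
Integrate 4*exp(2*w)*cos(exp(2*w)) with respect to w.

Let u = exp(2*w), so du = (2*exp(2*w)) dw.
Rewriting, the integral becomes 2·∫ cos(u) du = 2·sin(u).
Substituting back, u = exp(2*w).

2*sin(exp(2*w)) + C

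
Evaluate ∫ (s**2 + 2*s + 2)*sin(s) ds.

-s**2*cos(s) + 2*s*sin(s) - 2*s*cos(s) + 2*sin(s) + C

Use integration by parts with u = s**2 + 2*s + 2, dv = sin(s) ds, so v = -cos(s).
Apply parts 2 times (tabular method): alternate signs, differentiate u down to 0, integrate dv up.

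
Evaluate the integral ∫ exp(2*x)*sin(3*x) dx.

2*exp(2*x)*sin(3*x)/13 - 3*exp(2*x)*cos(3*x)/13 + C

Let I denote the integral. Integrate by parts with u = sin(3*x), dv = exp(2*x) dx, so v = exp(2*x)/2: I = exp(2*x)*sin(3*x)/2 − (3/2)·∫ exp(2*x)*cos(3*x) dx.
Apply parts again with u = cos(3*x), dv = exp(2*x) dx: ∫ exp(2*x)*cos(3*x) dx = exp(2*x)*cos(3*x)/2 + (3/2)·I. Substituting back brings back I: I = exp(2*x)*sin(3*x)/2 - 3*exp(2*x)*cos(3*x)/4 − (9/4)·I.
Solving for I: (1 + 9/4)·I equals the remaining terms, so I = (4/13)·(exp(2*x)*sin(3*x)/2 - 3*exp(2*x)*cos(3*x)/4).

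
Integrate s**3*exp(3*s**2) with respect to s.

(3*s**2 - 1)*exp(3*s**2)/18 + C

Let u = s², du = 2s ds; rewrite as (1/2)∫ u^1·exp(3u) du.
Now integrate by parts 1 time.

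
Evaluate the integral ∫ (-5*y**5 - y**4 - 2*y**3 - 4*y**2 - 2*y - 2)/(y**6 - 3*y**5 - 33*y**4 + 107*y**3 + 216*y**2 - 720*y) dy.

Factor the denominator: y*(y - 4)**2*(y - 3)*(y + 3)*(y + 5).
Partial-fraction decomposition: -7579/(3240*(y + 5)) + 289/(441*(y + 3)) - 697/(72*(y - 3)) + 201995/(31752*(y - 4)) - 2789/(126*(y - 4)**2) + 1/(360*y).
Integrate each term; A/(y−a) gives A·log|y−a|; A/(y−a)² gives −A/(y−a).

log(y)/360 + 201995*log(y - 4)/31752 - 697*log(y - 3)/72 + 289*log(y + 3)/441 - 7579*log(y + 5)/3240 + 2789/(126*y - 504) + C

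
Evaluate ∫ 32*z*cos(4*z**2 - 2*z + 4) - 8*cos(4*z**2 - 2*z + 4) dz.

4*sin(4*z**2 - 2*z + 4) + C

Let u = 4*z**2 - 2*z + 4, so du = (8*z - 2) dz.
Rewriting, the integral becomes 4·∫ cos(u) du = 4·sin(u).
Substituting back, u = 4*z**2 - 2*z + 4.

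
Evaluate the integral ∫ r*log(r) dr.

r**2*log(r)/2 - r**2/4 + C

Use integration by parts with u = log(r), dv = r dr.
Then du = 1/r dr and v = r**2/2.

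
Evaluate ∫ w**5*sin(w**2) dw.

Let u = w², du = 2w dw; rewrite as (1/2)∫ u^2·sin(1u) du.
Now integrate by parts 2 times.

-w**4*cos(w**2)/2 + w**2*sin(w**2) + cos(w**2) + C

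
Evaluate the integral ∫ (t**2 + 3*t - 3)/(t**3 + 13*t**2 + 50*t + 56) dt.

-log(t + 2)/2 - log(t + 4)/6 + 5*log(t + 7)/3 + C

Factor the denominator: (t + 2)*(t + 4)*(t + 7).
Partial-fraction decomposition: 5/(3*(t + 7)) - 1/(6*(t + 4)) - 1/(2*(t + 2)).
Integrate each term: A/(t−a) contributes A·log|t−a|.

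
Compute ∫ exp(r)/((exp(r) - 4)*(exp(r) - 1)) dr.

log(exp(r) - 4)/3 - log(exp(r) - 1)/3 + C

Let u = e^r, du = e^r dr.
The integral becomes ∫ du/((u-4)(u-1)); decompose into partial fractions.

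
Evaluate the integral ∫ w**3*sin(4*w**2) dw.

-w**2*cos(4*w**2)/8 + sin(4*w**2)/32 + C

Let u = w², du = 2w dw; rewrite as (1/2)∫ u^1·sin(4u) du.
Now integrate by parts 1 time.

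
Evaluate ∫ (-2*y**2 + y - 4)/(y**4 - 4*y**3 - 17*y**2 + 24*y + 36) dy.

Factor the denominator: (y - 6)*(y - 2)*(y + 1)*(y + 3).
Partial-fraction decomposition: 5/(18*(y + 3)) - 1/(6*(y + 1)) + 1/(6*(y - 2)) - 5/(18*(y - 6)).
Integrate each term: A/(y−a) contributes A·log|y−a|.

-5*log(y - 6)/18 + log(y - 2)/6 - log(y + 1)/6 + 5*log(y + 3)/18 + C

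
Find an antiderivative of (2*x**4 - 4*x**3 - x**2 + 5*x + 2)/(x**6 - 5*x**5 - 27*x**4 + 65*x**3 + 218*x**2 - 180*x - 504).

Factor the denominator: (x - 7)*(x - 3)*(x - 2)*(x + 2)**2*(x + 3).
Partial-fraction decomposition: -62/(75*(x + 3)) + 2831/(4050*(x + 2)) - 13/(45*(x + 2)**2) + 1/(50*(x - 2)) - 31/(300*(x - 3)) + 1709/(8100*(x - 7)).
Integrate each term; A/(x−a) gives A·log|x−a|; A/(x−a)² gives −A/(x−a).

1709*log(x - 7)/8100 - 31*log(x - 3)/300 + log(x - 2)/50 + 2831*log(x + 2)/4050 - 62*log(x + 3)/75 + 13/(45*x + 90) + C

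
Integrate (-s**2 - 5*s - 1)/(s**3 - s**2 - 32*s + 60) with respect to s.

-17*log(s - 5)/11 + 5*log(s - 2)/8 - 7*log(s + 6)/88 + C

Factor the denominator: (s - 5)*(s - 2)*(s + 6).
Partial-fraction decomposition: -7/(88*(s + 6)) + 5/(8*(s - 2)) - 17/(11*(s - 5)).
Integrate each term: A/(s−a) contributes A·log|s−a|.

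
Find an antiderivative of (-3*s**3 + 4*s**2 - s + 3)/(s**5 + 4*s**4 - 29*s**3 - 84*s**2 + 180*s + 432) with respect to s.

Factor the denominator: (s - 4)*(s - 3)*(s + 2)*(s + 3)*(s + 6).
Partial-fraction decomposition: 89/(120*(s + 6)) - 41/(42*(s + 3)) + 3/(8*(s + 2)) + 1/(6*(s - 3)) - 43/(140*(s - 4)).
Integrate each term: A/(s−a) contributes A·log|s−a|.

-43*log(s - 4)/140 + log(s - 3)/6 + 3*log(s + 2)/8 - 41*log(s + 3)/42 + 89*log(s + 6)/120 + C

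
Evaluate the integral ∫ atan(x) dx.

Use integration by parts with u = arctan(x), dv = dx.
Then du = 1/(x**2 + 1) dx.

x*atan(x) - log(x**2 + 1)/2 + C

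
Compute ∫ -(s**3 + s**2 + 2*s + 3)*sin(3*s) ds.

s**3*cos(3*s)/3 - s**2*sin(3*s)/3 + s**2*cos(3*s)/3 - 2*s*sin(3*s)/9 + 4*s*cos(3*s)/9 - 4*sin(3*s)/27 + 25*cos(3*s)/27 + C

Use integration by parts with u = s**3 + s**2 + 2*s + 3, dv = -sin(3*s) ds, so v = cos(3*s)/3.
Apply parts 3 times (tabular method): alternate signs, differentiate u down to 0, integrate dv up.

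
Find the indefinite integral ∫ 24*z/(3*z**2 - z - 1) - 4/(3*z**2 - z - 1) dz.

4*log(3*z**2 - z - 1) + C

Let u = 3*z**2 - z - 1, so du = (6*z - 1) dz.
Rewriting, the integral becomes 4·∫ 1/u du = 4·log(u).
Substituting back, u = 3*z**2 - z - 1.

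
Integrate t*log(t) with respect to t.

Use integration by parts with u = log(t), dv = t dt.
Then du = 1/t dt and v = t**2/2.

t**2*log(t)/2 - t**2/4 + C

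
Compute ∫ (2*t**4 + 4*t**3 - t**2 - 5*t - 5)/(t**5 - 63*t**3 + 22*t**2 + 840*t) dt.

-log(t)/168 + 677*log(t - 6)/156 - 113*log(t - 5)/36 - 17*log(t + 4)/72 + 379*log(t + 7)/364 + C

Factor the denominator: t*(t - 6)*(t - 5)*(t + 4)*(t + 7).
Partial-fraction decomposition: 379/(364*(t + 7)) - 17/(72*(t + 4)) - 113/(36*(t - 5)) + 677/(156*(t - 6)) - 1/(168*t).
Integrate each term: A/(t−a) contributes A·log|t−a|.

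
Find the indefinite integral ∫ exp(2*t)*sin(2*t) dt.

exp(2*t)*sin(2*t)/4 - exp(2*t)*cos(2*t)/4 + C

Let I denote the integral. Integrate by parts with u = sin(2*t), dv = exp(2*t) dt, so v = exp(2*t)/2: I = exp(2*t)*sin(2*t)/2 − ∫ exp(2*t)*cos(2*t) dt.
Apply parts again with u = cos(2*t), dv = exp(2*t) dt: ∫ exp(2*t)*cos(2*t) dt = exp(2*t)*cos(2*t)/2 + I. Substituting back brings back I: I = exp(2*t)*sin(2*t)/2 - exp(2*t)*cos(2*t)/2 − I.
Solving for I: (1 + 1)·I equals the remaining terms, so I = (1/2)·(exp(2*t)*sin(2*t)/2 - exp(2*t)*cos(2*t)/2).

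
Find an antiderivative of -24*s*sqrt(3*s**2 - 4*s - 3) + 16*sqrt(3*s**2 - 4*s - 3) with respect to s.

-8*(3*s**2 - 4*s - 3)**(3/2)/3 + C

Let u = 3*s**2 - 4*s - 3, so du = (6*s - 4) ds.
Rewriting, the integral becomes -4·∫ √u du = -4·(2/3)u^(3/2).
Substituting back, u = 3*s**2 - 4*s - 3.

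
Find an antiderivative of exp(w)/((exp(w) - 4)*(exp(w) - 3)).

log(exp(w) - 4) - log(exp(w) - 3) + C

Let u = e^w, du = e^w dw.
The integral becomes ∫ du/((u-4)(u-3)); decompose into partial fractions.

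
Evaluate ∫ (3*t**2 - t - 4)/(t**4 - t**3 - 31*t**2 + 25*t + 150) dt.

33*log(t - 5)/70 - log(t - 3)/4 + 2*log(t + 2)/21 - 19*log(t + 5)/60 + C

Factor the denominator: (t - 5)*(t - 3)*(t + 2)*(t + 5).
Partial-fraction decomposition: -19/(60*(t + 5)) + 2/(21*(t + 2)) - 1/(4*(t - 3)) + 33/(70*(t - 5)).
Integrate each term: A/(t−a) contributes A·log|t−a|.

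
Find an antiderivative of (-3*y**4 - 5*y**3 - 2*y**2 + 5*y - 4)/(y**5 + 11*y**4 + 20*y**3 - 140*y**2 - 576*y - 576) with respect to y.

Factor the denominator: (y - 4)*(y + 2)*(y + 3)*(y + 4)*(y + 6).
Partial-fraction decomposition: -1457/(120*(y + 6)) + 63/(4*(y + 4)) - 145/(21*(y + 3)) + 5/(8*(y + 2)) - 23/(70*(y - 4)).
Integrate each term: A/(y−a) contributes A·log|y−a|.

-23*log(y - 4)/70 + 5*log(y + 2)/8 - 145*log(y + 3)/21 + 63*log(y + 4)/4 - 1457*log(y + 6)/120 + C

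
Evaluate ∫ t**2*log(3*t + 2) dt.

t**3*log(3*t + 2)/3 - t**3/9 + t**2/9 - 4*t/27 + 8*log(3*t + 2)/81 + C

Use integration by parts with u = log(3*t + 2), dv = t**2 dt.
Then du = 3/(3*t + 2) dt and v = t**3/3.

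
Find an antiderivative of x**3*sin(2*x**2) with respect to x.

-x**2*cos(2*x**2)/4 + sin(2*x**2)/8 + C

Let u = x², du = 2x dx; rewrite as (1/2)∫ u^1·sin(2u) du.
Now integrate by parts 1 time.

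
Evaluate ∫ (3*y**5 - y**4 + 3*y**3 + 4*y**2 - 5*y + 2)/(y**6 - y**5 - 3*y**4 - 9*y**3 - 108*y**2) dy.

Factor the denominator: y**2*(y - 4)*(y + 3)*(y**2 + 9).
Partial-fraction decomposition: (2273*y - 258)/(2025*(y**2 + 9)) + 419/(567*(y + 3)) + 1527/(1400*(y - 4)) + 31/(648*y) - 1/(54*y**2).
Integrate each term; A/(y−a) gives A·log|y−a|; the (By+D)/(y²+p²) term gives a log and an atan.

31*log(y)/648 + 1527*log(y - 4)/1400 + 419*log(y + 3)/567 + 2273*log(y**2 + 9)/4050 - 86*atan(y/3)/2025 + 1/(54*y) + C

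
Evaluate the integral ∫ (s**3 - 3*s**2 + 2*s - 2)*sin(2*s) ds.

Use integration by parts with u = s**3 - 3*s**2 + 2*s - 2, dv = sin(2*s) ds, so v = -cos(2*s)/2.
Apply parts 3 times (tabular method): alternate signs, differentiate u down to 0, integrate dv up.

-s**3*cos(2*s)/2 + 3*s**2*sin(2*s)/4 + 3*s**2*cos(2*s)/2 - 3*s*sin(2*s)/2 - s*cos(2*s)/4 + sin(2*s)/8 + cos(2*s)/4 + C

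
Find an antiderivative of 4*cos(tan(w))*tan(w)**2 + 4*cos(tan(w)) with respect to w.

4*sin(tan(w)) + C

Let u = tan(w), so du = (tan(w)**2 + 1) dw.
Rewriting, the integral becomes 4·∫ cos(u) du = 4·sin(u).
Substituting back, u = tan(w).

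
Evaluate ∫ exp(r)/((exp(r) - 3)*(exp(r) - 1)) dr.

log(exp(r) - 3)/2 - log(exp(r) - 1)/2 + C

Let u = e^r, du = e^r dr.
The integral becomes ∫ du/((u-3)(u-1)); decompose into partial fractions.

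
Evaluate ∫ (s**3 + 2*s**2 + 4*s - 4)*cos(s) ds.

s**3*sin(s) + 2*s**2*sin(s) + 3*s**2*cos(s) - 2*s*sin(s) + 4*s*cos(s) - 8*sin(s) - 2*cos(s) + C

Use integration by parts with u = s**3 + 2*s**2 + 4*s - 4, dv = cos(s) ds, so v = sin(s).
Apply parts 3 times (tabular method): alternate signs, differentiate u down to 0, integrate dv up.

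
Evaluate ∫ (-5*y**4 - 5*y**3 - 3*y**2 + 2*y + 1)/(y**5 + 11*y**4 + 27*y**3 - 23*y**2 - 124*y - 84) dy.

-127*log(y - 2)/540 + log(y + 1)/9 - 11*log(y + 2)/4 + 151*log(y + 3)/20 - 1045*log(y + 7)/108 + C

Factor the denominator: (y - 2)*(y + 1)*(y + 2)*(y + 3)*(y + 7).
Partial-fraction decomposition: -1045/(108*(y + 7)) + 151/(20*(y + 3)) - 11/(4*(y + 2)) + 1/(9*(y + 1)) - 127/(540*(y - 2)).
Integrate each term: A/(y−a) contributes A·log|y−a|.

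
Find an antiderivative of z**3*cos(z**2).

z**2*sin(z**2)/2 + cos(z**2)/2 + C

Let u = z², du = 2z dz; rewrite as (1/2)∫ u^1·cos(1u) du.
Now integrate by parts 1 time.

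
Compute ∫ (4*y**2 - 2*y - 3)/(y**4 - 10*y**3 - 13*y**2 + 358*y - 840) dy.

Factor the denominator: (y - 7)*(y - 5)*(y - 4)*(y + 6).
Partial-fraction decomposition: -153/(1430*(y + 6)) + 53/(30*(y - 4)) - 87/(22*(y - 5)) + 179/(78*(y - 7)).
Integrate each term: A/(y−a) contributes A·log|y−a|.

179*log(y - 7)/78 - 87*log(y - 5)/22 + 53*log(y - 4)/30 - 153*log(y + 6)/1430 + C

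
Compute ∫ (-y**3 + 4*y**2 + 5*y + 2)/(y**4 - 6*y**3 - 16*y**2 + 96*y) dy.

log(y)/48 - log(y - 6)/3 - 11*log(y**2 - 16)/32 + C

Factor the denominator: y*(y - 6)*(y - 4)*(y + 4).
Partial-fraction decomposition: -11/(32*(y + 4)) - 11/(32*(y - 4)) - 1/(3*(y - 6)) + 1/(48*y).
Integrate each term: A/(y−a) contributes A·log|y−a|.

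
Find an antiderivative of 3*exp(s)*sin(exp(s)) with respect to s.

Let u = exp(s), so du = (exp(s)) ds.
Rewriting, the integral becomes 3·∫ sin(u) du = 3·-cos(u).
Substituting back, u = exp(s).

-3*cos(exp(s)) + C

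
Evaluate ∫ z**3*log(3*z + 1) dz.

Use integration by parts with u = log(3*z + 1), dv = z**3 dz.
Then du = 3/(3*z + 1) dz and v = z**4/4.

z**4*log(3*z + 1)/4 - z**4/16 + z**3/36 - z**2/72 + z/108 - log(3*z + 1)/324 + C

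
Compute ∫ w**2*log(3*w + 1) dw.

Use integration by parts with u = log(3*w + 1), dv = w**2 dw.
Then du = 3/(3*w + 1) dw and v = w**3/3.

w**3*log(3*w + 1)/3 - w**3/9 + w**2/18 - w/27 + log(3*w + 1)/81 + C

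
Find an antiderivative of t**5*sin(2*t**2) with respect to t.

Let u = t², du = 2t dt; rewrite as (1/2)∫ u^2·sin(2u) du.
Now integrate by parts 2 times.

-t**4*cos(2*t**2)/4 + t**2*sin(2*t**2)/4 + cos(2*t**2)/8 + C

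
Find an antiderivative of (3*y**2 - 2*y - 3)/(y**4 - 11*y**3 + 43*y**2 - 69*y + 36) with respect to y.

Factor the denominator: (y - 4)*(y - 3)**2*(y - 1).
Partial-fraction decomposition: 1/(6*(y - 1)) - 25/(2*(y - 3)) - 9/(y - 3)**2 + 37/(3*(y - 4)).
Integrate each term; A/(y−a) gives A·log|y−a|; A/(y−a)² gives −A/(y−a).

37*log(y - 4)/3 - 25*log(y - 3)/2 + log(y - 1)/6 + 9/(y - 3) + C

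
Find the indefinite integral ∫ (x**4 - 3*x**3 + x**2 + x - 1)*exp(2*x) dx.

(4*x**4 - 20*x**3 + 34*x**2 - 30*x + 11)*exp(2*x)/8 + C

Use integration by parts with u = x**4 - 3*x**3 + x**2 + x - 1, dv = exp(2*x) dx, so v = exp(2*x)/2.
Apply parts 4 times (tabular method): alternate signs, differentiate u down to 0, integrate dv up.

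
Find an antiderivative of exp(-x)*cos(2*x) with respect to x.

2*exp(-x)*sin(2*x)/5 - exp(-x)*cos(2*x)/5 + C

Let I denote the integral. Integrate by parts with u = cos(2*x), dv = exp(-x) dx, so v = -exp(-x): I = -exp(-x)*cos(2*x) − 2·∫ exp(-x)*sin(2*x) dx.
Apply parts again with u = sin(2*x), dv = exp(-x) dx: ∫ exp(-x)*sin(2*x) dx = -exp(-x)*sin(2*x) + 2·I. Substituting back brings back I: I = 2*exp(-x)*sin(2*x) - exp(-x)*cos(2*x) − 4·I.
Solving for I: (1 + 4)·I equals the remaining terms, so I = (1/5)·(2*exp(-x)*sin(2*x) - exp(-x)*cos(2*x)).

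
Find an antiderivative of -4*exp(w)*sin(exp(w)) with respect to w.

Let u = exp(w), so du = (exp(w)) dw.
Rewriting, the integral becomes -4·∫ sin(u) du = -4·-cos(u).
Substituting back, u = exp(w).

4*cos(exp(w)) + C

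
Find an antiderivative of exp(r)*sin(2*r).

exp(r)*sin(2*r)/5 - 2*exp(r)*cos(2*r)/5 + C

Let I denote the integral. Integrate by parts with u = sin(2*r), dv = exp(r) dr, so v = exp(r): I = exp(r)*sin(2*r) − 2·∫ exp(r)*cos(2*r) dr.
Apply parts again with u = cos(2*r), dv = exp(r) dr: ∫ exp(r)*cos(2*r) dr = exp(r)*cos(2*r) + 2·I. Substituting back brings back I: I = exp(r)*sin(2*r) - 2*exp(r)*cos(2*r) − 4·I.
Solving for I: (1 + 4)·I equals the remaining terms, so I = (1/5)·(exp(r)*sin(2*r) - 2*exp(r)*cos(2*r)).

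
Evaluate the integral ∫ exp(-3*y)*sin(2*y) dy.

Let I denote the integral. Integrate by parts with u = sin(2*y), dv = exp(-3*y) dy, so v = -exp(-3*y)/3: I = -exp(-3*y)*sin(2*y)/3 + (2/3)·∫ exp(-3*y)*cos(2*y) dy.
Apply parts again with u = cos(2*y), dv = exp(-3*y) dy: ∫ exp(-3*y)*cos(2*y) dy = -exp(-3*y)*cos(2*y)/3 − (2/3)·I. Substituting back brings back I: I = -exp(-3*y)*sin(2*y)/3 - 2*exp(-3*y)*cos(2*y)/9 − (4/9)·I.
Solving for I: (1 + 4/9)·I equals the remaining terms, so I = (9/13)·(-exp(-3*y)*sin(2*y)/3 - 2*exp(-3*y)*cos(2*y)/9).

-3*exp(-3*y)*sin(2*y)/13 - 2*exp(-3*y)*cos(2*y)/13 + C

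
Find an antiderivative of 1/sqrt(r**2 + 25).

Substitute r = 5·tan(θ), so dr = 5·sec(θ)^2 dθ and the radical becomes sqrt(r**2 + 25) = 5·sec(θ) by the Pythagorean identity.
Integrate the resulting trig expression in θ, then back-substitute tan(θ) = r/5, sec(θ) = sqrt(r**2 + 25)/5 (absorbing any constant into C).

log(r + sqrt(r**2 + 25)) + C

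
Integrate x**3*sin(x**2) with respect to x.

Let u = x², du = 2x dx; rewrite as (1/2)∫ u^1·sin(1u) du.
Now integrate by parts 1 time.

-x**2*cos(x**2)/2 + sin(x**2)/2 + C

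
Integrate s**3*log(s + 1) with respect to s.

Use integration by parts with u = log(s + 1), dv = s**3 ds.
Then du = 1/(s + 1) ds and v = s**4/4.

s**4*log(s + 1)/4 - s**4/16 + s**3/12 - s**2/8 + s/4 - log(s + 1)/4 + C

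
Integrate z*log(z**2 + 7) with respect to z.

z**2*log(z**2 + 7)/2 - z**2/2 + 7*log(z**2 + 7)/2 + C

Let u = z**2 + 7, so du = (2*z) dz.
The integral becomes (1/2)·∫ log(u) du; integrate by parts with u′=log(u), dv′=du.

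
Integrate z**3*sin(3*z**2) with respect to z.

-z**2*cos(3*z**2)/6 + sin(3*z**2)/18 + C

Let u = z², du = 2z dz; rewrite as (1/2)∫ u^1·sin(3u) du.
Now integrate by parts 1 time.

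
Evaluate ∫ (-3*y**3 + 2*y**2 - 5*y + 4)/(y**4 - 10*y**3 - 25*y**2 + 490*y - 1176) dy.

-481*log(y - 7)/21 + 301*log(y - 6)/13 - 8*log(y - 4)/3 - 53*log(y + 7)/91 + C

Factor the denominator: (y - 7)*(y - 6)*(y - 4)*(y + 7).
Partial-fraction decomposition: -53/(91*(y + 7)) - 8/(3*(y - 4)) + 301/(13*(y - 6)) - 481/(21*(y - 7)).
Integrate each term: A/(y−a) contributes A·log|y−a|.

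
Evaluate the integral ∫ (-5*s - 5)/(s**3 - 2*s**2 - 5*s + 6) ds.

Factor the denominator: (s - 3)*(s - 1)*(s + 2).
Partial-fraction decomposition: 1/(3*(s + 2)) + 5/(3*(s - 1)) - 2/(s - 3).
Integrate each term: A/(s−a) contributes A·log|s−a|.

-2*log(s - 3) + 5*log(s - 1)/3 + log(s + 2)/3 + C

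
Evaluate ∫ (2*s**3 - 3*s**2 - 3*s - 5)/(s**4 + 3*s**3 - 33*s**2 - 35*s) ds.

log(s)/7 + 31*log(s - 5)/72 - 7*log(s + 1)/36 + 817*log(s + 7)/504 + C

Factor the denominator: s*(s - 5)*(s + 1)*(s + 7).
Partial-fraction decomposition: 817/(504*(s + 7)) - 7/(36*(s + 1)) + 31/(72*(s - 5)) + 1/(7*s).
Integrate each term: A/(s−a) contributes A·log|s−a|.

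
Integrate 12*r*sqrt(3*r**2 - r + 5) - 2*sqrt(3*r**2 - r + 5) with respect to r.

4*(3*r**2 - r + 5)**(3/2)/3 + C

Let u = 3*r**2 - r + 5, so du = (6*r - 1) dr.
Rewriting, the integral becomes 2·∫ √u du = 2·(2/3)u^(3/2).
Substituting back, u = 3*r**2 - r + 5.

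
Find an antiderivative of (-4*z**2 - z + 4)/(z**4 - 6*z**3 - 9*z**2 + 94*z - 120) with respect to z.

Factor the denominator: (z - 5)*(z - 3)*(z - 2)*(z + 4).
Partial-fraction decomposition: 4/(27*(z + 4)) - 7/(9*(z - 2)) + 5/(2*(z - 3)) - 101/(54*(z - 5)).
Integrate each term: A/(z−a) contributes A·log|z−a|.

-101*log(z - 5)/54 + 5*log(z - 3)/2 - 7*log(z - 2)/9 + 4*log(z + 4)/27 + C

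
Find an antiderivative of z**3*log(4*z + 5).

Use integration by parts with u = log(4*z + 5), dv = z**3 dz.
Then du = 4/(4*z + 5) dz and v = z**4/4.

z**4*log(4*z + 5)/4 - z**4/16 + 5*z**3/48 - 25*z**2/128 + 125*z/256 - 625*log(4*z + 5)/1024 + C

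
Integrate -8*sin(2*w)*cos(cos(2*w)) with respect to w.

Let u = cos(2*w), so du = (-2*sin(2*w)) dw.
Rewriting, the integral becomes 4·∫ cos(u) du = 4·sin(u).
Substituting back, u = cos(2*w).

4*sin(cos(2*w)) + C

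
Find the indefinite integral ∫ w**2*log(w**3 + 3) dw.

Let u = w**3 + 3, so du = (3*w**2) dw.
The integral becomes (1/3)·∫ log(u) du; integrate by parts with u′=log(u), dv′=du.

w**3*log(w**3 + 3)/3 - w**3/3 + log(w**3 + 3) + C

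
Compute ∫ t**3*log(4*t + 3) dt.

t**4*log(4*t + 3)/4 - t**4/16 + t**3/16 - 9*t**2/128 + 27*t/256 - 81*log(4*t + 3)/1024 + C

Use integration by parts with u = log(4*t + 3), dv = t**3 dt.
Then du = 4/(4*t + 3) dt and v = t**4/4.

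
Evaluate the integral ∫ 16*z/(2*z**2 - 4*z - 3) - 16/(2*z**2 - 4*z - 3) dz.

4*log(2*z**2 - 4*z - 3) + C

Let u = 2*z**2 - 4*z - 3, so du = (4*z - 4) dz.
Rewriting, the integral becomes 4·∫ 1/u du = 4·log(u).
Substituting back, u = 2*z**2 - 4*z - 3.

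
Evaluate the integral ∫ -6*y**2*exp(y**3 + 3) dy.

Let u = y**3 + 3, so du = (3*y**2) dy.
Rewriting, the integral becomes -2·∫ e^u du = -2·e^u.
Substituting back, u = y**3 + 3.

-2*exp(y**3 + 3) + C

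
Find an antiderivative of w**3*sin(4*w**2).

-w**2*cos(4*w**2)/8 + sin(4*w**2)/32 + C

Let u = w², du = 2w dw; rewrite as (1/2)∫ u^1·sin(4u) du.
Now integrate by parts 1 time.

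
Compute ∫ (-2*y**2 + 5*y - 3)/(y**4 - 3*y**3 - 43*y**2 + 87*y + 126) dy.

Factor the denominator: (y - 7)*(y - 3)*(y + 1)*(y + 6).
Partial-fraction decomposition: 7/(39*(y + 6)) - 1/(16*(y + 1)) + 1/(24*(y - 3)) - 33/(208*(y - 7)).
Integrate each term: A/(y−a) contributes A·log|y−a|.

-33*log(y - 7)/208 + log(y - 3)/24 - log(y + 1)/16 + 7*log(y + 6)/39 + C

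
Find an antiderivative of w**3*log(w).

w**4*log(w)/4 - w**4/16 + C

Use integration by parts with u = log(w), dv = w**3 dw.
Then du = 1/w dw and v = w**4/4.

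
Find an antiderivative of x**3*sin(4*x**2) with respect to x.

-x**2*cos(4*x**2)/8 + sin(4*x**2)/32 + C

Let u = x², du = 2x dx; rewrite as (1/2)∫ u^1·sin(4u) du.
Now integrate by parts 1 time.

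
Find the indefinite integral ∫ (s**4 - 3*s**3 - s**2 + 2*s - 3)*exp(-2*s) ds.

Use integration by parts with u = s**4 - 3*s**3 - s**2 + 2*s - 3, dv = exp(-2*s) ds, so v = -exp(-2*s)/2.
Apply parts 4 times (tabular method): alternate signs, differentiate u down to 0, integrate dv up.

(-4*s**4 + 4*s**3 + 10*s**2 + 2*s + 13)*exp(-2*s)/8 + C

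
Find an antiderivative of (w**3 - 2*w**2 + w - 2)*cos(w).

w**3*sin(w) - 2*w**2*sin(w) + 3*w**2*cos(w) - 5*w*sin(w) - 4*w*cos(w) + 2*sin(w) - 5*cos(w) + C

Use integration by parts with u = w**3 - 2*w**2 + w - 2, dv = cos(w) dw, so v = sin(w).
Apply parts 3 times (tabular method): alternate signs, differentiate u down to 0, integrate dv up.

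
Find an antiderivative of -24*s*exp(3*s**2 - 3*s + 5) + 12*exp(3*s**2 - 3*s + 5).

Let u = 3*s**2 - 3*s + 5, so du = (6*s - 3) ds.
Rewriting, the integral becomes -4·∫ e^u du = -4·e^u.
Substituting back, u = 3*s**2 - 3*s + 5.

-4*exp(3*s**2 - 3*s + 5) + C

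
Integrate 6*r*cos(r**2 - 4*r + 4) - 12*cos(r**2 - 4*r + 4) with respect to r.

Let u = r**2 - 4*r + 4, so du = (2*r - 4) dr.
Rewriting, the integral becomes 3·∫ cos(u) du = 3·sin(u).
Substituting back, u = r**2 - 4*r + 4.

3*sin(r**2 - 4*r + 4) + C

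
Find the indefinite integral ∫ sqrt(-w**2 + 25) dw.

Substitute w = 5·sin(θ), so dw = 5·cos(θ) dθ and the radical becomes sqrt(-w**2 + 25) = 5·cos(θ) by the Pythagorean identity.
Integrate the resulting trig expression in θ, then back-substitute θ = asin(w/5), sin(θ) = w/5, cos(θ) = sqrt(-w**2 + 25)/5 (absorbing any constant into C).

w*sqrt(-w**2 + 25)/2 + 25*asin(w/5)/2 + C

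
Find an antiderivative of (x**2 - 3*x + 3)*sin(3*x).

-x**2*cos(3*x)/3 + 2*x*sin(3*x)/9 + x*cos(3*x) - sin(3*x)/3 - 25*cos(3*x)/27 + C

Use integration by parts with u = x**2 - 3*x + 3, dv = sin(3*x) dx, so v = -cos(3*x)/3.
Apply parts 2 times (tabular method): alternate signs, differentiate u down to 0, integrate dv up.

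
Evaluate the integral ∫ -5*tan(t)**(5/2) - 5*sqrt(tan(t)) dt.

Let u = tan(t), so du = (tan(t)**2 + 1) dt.
Rewriting, the integral becomes -5·∫ √u du = -5·(2/3)u^(3/2).
Substituting back, u = tan(t).

-10*tan(t)**(3/2)/3 + C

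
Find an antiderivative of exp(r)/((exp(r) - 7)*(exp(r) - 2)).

Let u = e^r, du = e^r dr.
The integral becomes ∫ du/((u-7)(u-2)); decompose into partial fractions.

log(exp(r) - 7)/5 - log(exp(r) - 2)/5 + C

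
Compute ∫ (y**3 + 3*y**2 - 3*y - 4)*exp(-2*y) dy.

(-4*y**3 - 18*y**2 - 6*y + 13)*exp(-2*y)/8 + C

Use integration by parts with u = y**3 + 3*y**2 - 3*y - 4, dv = exp(-2*y) dy, so v = -exp(-2*y)/2.
Apply parts 3 times (tabular method): alternate signs, differentiate u down to 0, integrate dv up.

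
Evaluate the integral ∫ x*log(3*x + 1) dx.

Use integration by parts with u = log(3*x + 1), dv = x dx.
Then du = 3/(3*x + 1) dx and v = x**2/2.

x**2*log(3*x + 1)/2 - x**2/4 + x/6 - log(3*x + 1)/18 + C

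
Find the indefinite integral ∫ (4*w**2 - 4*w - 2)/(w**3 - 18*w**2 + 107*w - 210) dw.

83*log(w - 7) - 118*log(w - 6) + 39*log(w - 5) + C

Factor the denominator: (w - 7)*(w - 6)*(w - 5).
Partial-fraction decomposition: 39/(w - 5) - 118/(w - 6) + 83/(w - 7).
Integrate each term: A/(w−a) contributes A·log|w−a|.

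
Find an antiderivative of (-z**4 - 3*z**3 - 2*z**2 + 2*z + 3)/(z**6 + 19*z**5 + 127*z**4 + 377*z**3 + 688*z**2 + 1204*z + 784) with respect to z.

log(z + 1)/540 + 101*log(z + 4)/540 - 18095*log(z + 7)/101124 - 559*log(z**2 + 4)/112360 + 70*atan(z/2)/2809 + 1481/(954*z + 6678) + C

Factor the denominator: (z + 1)*(z + 4)*(z + 7)**2*(z**2 + 4).
Partial-fraction decomposition: -(559*z - 2800)/(56180*(z**2 + 4)) - 18095/(101124*(z + 7)) - 1481/(954*(z + 7)**2) + 101/(540*(z + 4)) + 1/(540*(z + 1)).
Integrate each term; A/(z−a) gives A·log|z−a|; the (Bz+D)/(z²+p²) term gives a log and an atan.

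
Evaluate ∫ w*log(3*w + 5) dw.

w**2*log(3*w + 5)/2 - w**2/4 + 5*w/6 - 25*log(3*w + 5)/18 + C

Use integration by parts with u = log(3*w + 5), dv = w dw.
Then du = 3/(3*w + 5) dw and v = w**2/2.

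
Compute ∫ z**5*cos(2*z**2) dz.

z**4*sin(2*z**2)/4 + z**2*cos(2*z**2)/4 - sin(2*z**2)/8 + C

Let u = z², du = 2z dz; rewrite as (1/2)∫ u^2·cos(2u) du.
Now integrate by parts 2 times.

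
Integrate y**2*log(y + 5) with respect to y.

Use integration by parts with u = log(y + 5), dv = y**2 dy.
Then du = 1/(y + 5) dy and v = y**3/3.

y**3*log(y + 5)/3 - y**3/9 + 5*y**2/6 - 25*y/3 + 125*log(y + 5)/3 + C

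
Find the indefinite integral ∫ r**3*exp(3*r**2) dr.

Let u = r², du = 2r dr; rewrite as (1/2)∫ u^1·exp(3u) du.
Now integrate by parts 1 time.

(3*r**2 - 1)*exp(3*r**2)/18 + C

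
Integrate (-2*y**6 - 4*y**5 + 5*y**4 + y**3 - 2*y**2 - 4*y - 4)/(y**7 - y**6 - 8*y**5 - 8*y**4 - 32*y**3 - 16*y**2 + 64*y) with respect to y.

Factor the denominator: y*(y - 4)*(y - 1)*(y + 2)**2*(y**2 + 4).
Partial-fraction decomposition: -(53*y + 72)/(80*(y**2 + 4)) - 11/(144*(y + 2)) - 17/(72*(y + 2)**2) + 2/(27*(y - 1)) - 2749/(2160*(y - 4)) - 1/(16*y).
Integrate each term; A/(y−a) gives A·log|y−a|; the (By+D)/(y²+p²) term gives a log and an atan.

-log(y)/16 - 2749*log(y - 4)/2160 + 2*log(y - 1)/27 - 11*log(y + 2)/144 - 53*log(y**2 + 4)/160 - 9*atan(y/2)/20 + 17/(72*y + 144) + C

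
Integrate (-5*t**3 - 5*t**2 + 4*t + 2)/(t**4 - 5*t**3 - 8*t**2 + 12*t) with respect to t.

Factor the denominator: t*(t - 6)*(t - 1)*(t + 2).
Partial-fraction decomposition: -7/(24*(t + 2)) + 4/(15*(t - 1)) - 617/(120*(t - 6)) + 1/(6*t).
Integrate each term: A/(t−a) contributes A·log|t−a|.

log(t)/6 - 617*log(t - 6)/120 + 4*log(t - 1)/15 - 7*log(t + 2)/24 + C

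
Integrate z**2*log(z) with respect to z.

Use integration by parts with u = log(z), dv = z**2 dz.
Then du = 1/z dz and v = z**3/3.

z**3*log(z)/3 - z**3/9 + C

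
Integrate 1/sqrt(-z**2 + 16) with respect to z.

asin(z/4) + C

Substitute z = 4·sin(θ), so dz = 4·cos(θ) dθ and the radical becomes sqrt(-z**2 + 16) = 4·cos(θ) by the Pythagorean identity.
Integrate the resulting trig expression in θ, then back-substitute θ = asin(z/4), sin(θ) = z/4, cos(θ) = sqrt(-z**2 + 16)/4 (absorbing any constant into C).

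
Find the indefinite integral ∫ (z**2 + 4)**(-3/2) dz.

z/(4*sqrt(z**2 + 4)) + C

Substitute z = 2·tan(θ), so dz = 2·sec(θ)^2 dθ and the radical becomes sqrt(z**2 + 4) = 2·sec(θ) by the Pythagorean identity.
Integrate the resulting trig expression in θ, then back-substitute tan(θ) = z/2, sec(θ) = sqrt(z**2 + 4)/2 (absorbing any constant into C).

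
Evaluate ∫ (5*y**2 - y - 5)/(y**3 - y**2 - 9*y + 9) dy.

37*log(y - 3)/12 + log(y - 1)/8 + 43*log(y + 3)/24 + C

Factor the denominator: (y - 3)*(y - 1)*(y + 3).
Partial-fraction decomposition: 43/(24*(y + 3)) + 1/(8*(y - 1)) + 37/(12*(y - 3)).
Integrate each term: A/(y−a) contributes A·log|y−a|.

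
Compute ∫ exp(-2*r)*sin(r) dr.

-2*exp(-2*r)*sin(r)/5 - exp(-2*r)*cos(r)/5 + C

Let I denote the integral. Integrate by parts with u = sin(r), dv = exp(-2*r) dr, so v = -exp(-2*r)/2: I = -exp(-2*r)*sin(r)/2 + (1/2)·∫ exp(-2*r)*cos(r) dr.
Apply parts again with u = cos(r), dv = exp(-2*r) dr: ∫ exp(-2*r)*cos(r) dr = -exp(-2*r)*cos(r)/2 − (1/2)·I. Substituting back brings back I: I = -exp(-2*r)*sin(r)/2 - exp(-2*r)*cos(r)/4 − (1/4)·I.
Solving for I: (1 + 1/4)·I equals the remaining terms, so I = (4/5)·(-exp(-2*r)*sin(r)/2 - exp(-2*r)*cos(r)/4).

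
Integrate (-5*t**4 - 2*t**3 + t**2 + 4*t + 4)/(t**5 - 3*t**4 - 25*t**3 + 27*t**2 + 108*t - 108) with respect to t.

-1712*log(t - 6)/405 + 4*log(t - 2)/5 + log(t - 1)/40 - 5177*log(t + 3)/3240 - 35/(18*t + 54) + C

Factor the denominator: (t - 6)*(t - 2)*(t - 1)*(t + 3)**2.
Partial-fraction decomposition: -5177/(3240*(t + 3)) + 35/(18*(t + 3)**2) + 1/(40*(t - 1)) + 4/(5*(t - 2)) - 1712/(405*(t - 6)).
Integrate each term; A/(t−a) gives A·log|t−a|; A/(t−a)² gives −A/(t−a).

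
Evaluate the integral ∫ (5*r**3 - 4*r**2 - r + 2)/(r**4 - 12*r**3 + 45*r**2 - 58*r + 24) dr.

466*log(r - 6)/25 - 127*log(r - 4)/9 + 106*log(r - 1)/225 - 2/(15*r - 15) + C

Factor the denominator: (r - 6)*(r - 4)*(r - 1)**2.
Partial-fraction decomposition: 106/(225*(r - 1)) + 2/(15*(r - 1)**2) - 127/(9*(r - 4)) + 466/(25*(r - 6)).
Integrate each term; A/(r−a) gives A·log|r−a|; A/(r−a)² gives −A/(r−a).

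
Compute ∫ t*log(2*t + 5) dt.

Use integration by parts with u = log(2*t + 5), dv = t dt.
Then du = 2/(2*t + 5) dt and v = t**2/2.

t**2*log(2*t + 5)/2 - t**2/4 + 5*t/4 - 25*log(2*t + 5)/8 + C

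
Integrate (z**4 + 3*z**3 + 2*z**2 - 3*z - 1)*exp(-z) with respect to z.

(-z**4 - 7*z**3 - 23*z**2 - 43*z - 42)*exp(-z) + C

Use integration by parts with u = z**4 + 3*z**3 + 2*z**2 - 3*z - 1, dv = exp(-z) dz, so v = -exp(-z).
Apply parts 4 times (tabular method): alternate signs, differentiate u down to 0, integrate dv up.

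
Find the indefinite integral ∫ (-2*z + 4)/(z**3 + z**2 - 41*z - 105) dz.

-log(z - 7)/12 - log(z + 3)/2 + 7*log(z + 5)/12 + C

Factor the denominator: (z - 7)*(z + 3)*(z + 5).
Partial-fraction decomposition: 7/(12*(z + 5)) - 1/(2*(z + 3)) - 1/(12*(z - 7)).
Integrate each term: A/(z−a) contributes A·log|z−a|.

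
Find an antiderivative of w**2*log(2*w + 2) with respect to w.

w**3*log(2*w + 2)/3 - w**3/9 + w**2/6 - w/3 + log(w + 1)/3 + C

Use integration by parts with u = log(2*w + 2), dv = w**2 dw.
Then du = 2/(2*w + 2) dw and v = w**3/3.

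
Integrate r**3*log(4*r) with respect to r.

Use integration by parts with u = log(4*r), dv = r**3 dr.
Then du = 1/r dr and v = r**4/4.

r**4*(log(r) + 2*log(2))/4 - r**4/16 + C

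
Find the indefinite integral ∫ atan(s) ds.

Use integration by parts with u = arctan(s), dv = ds.
Then du = 1/(s**2 + 1) ds.

s*atan(s) - log(s**2 + 1)/2 + C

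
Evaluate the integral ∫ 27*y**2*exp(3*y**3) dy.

Let u = 3*y**3, so du = (9*y**2) dy.
Rewriting, the integral becomes 3·∫ e^u du = 3·e^u.
Substituting back, u = 3*y**3.

3*exp(3*y**3) + C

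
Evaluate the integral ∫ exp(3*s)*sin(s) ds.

3*exp(3*s)*sin(s)/10 - exp(3*s)*cos(s)/10 + C

Let I denote the integral. Integrate by parts with u = sin(s), dv = exp(3*s) ds, so v = exp(3*s)/3: I = exp(3*s)*sin(s)/3 − (1/3)·∫ exp(3*s)*cos(s) ds.
Apply parts again with u = cos(s), dv = exp(3*s) ds: ∫ exp(3*s)*cos(s) ds = exp(3*s)*cos(s)/3 + (1/3)·I. Substituting back brings back I: I = exp(3*s)*sin(s)/3 - exp(3*s)*cos(s)/9 − (1/9)·I.
Solving for I: (1 + 1/9)·I equals the remaining terms, so I = (9/10)·(exp(3*s)*sin(s)/3 - exp(3*s)*cos(s)/9).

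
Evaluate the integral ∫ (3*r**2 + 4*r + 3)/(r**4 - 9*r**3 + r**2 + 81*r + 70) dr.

Factor the denominator: (r - 7)*(r - 5)*(r + 1)*(r + 2).
Partial-fraction decomposition: -1/(9*(r + 2)) + 1/(24*(r + 1)) - 7/(6*(r - 5)) + 89/(72*(r - 7)).
Integrate each term: A/(r−a) contributes A·log|r−a|.

89*log(r - 7)/72 - 7*log(r - 5)/6 + log(r + 1)/24 - log(r + 2)/9 + C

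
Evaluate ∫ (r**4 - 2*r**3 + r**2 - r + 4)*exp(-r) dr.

(-r**4 - 2*r**3 - 7*r**2 - 13*r - 17)*exp(-r) + C

Use integration by parts with u = r**4 - 2*r**3 + r**2 - r + 4, dv = exp(-r) dr, so v = -exp(-r).
Apply parts 4 times (tabular method): alternate signs, differentiate u down to 0, integrate dv up.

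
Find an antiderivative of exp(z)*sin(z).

Let I denote the integral. Integrate by parts with u = sin(z), dv = exp(z) dz, so v = exp(z): I = exp(z)*sin(z) − ∫ exp(z)*cos(z) dz.
Apply parts again with u = cos(z), dv = exp(z) dz: ∫ exp(z)*cos(z) dz = exp(z)*cos(z) + I. Substituting back brings back I: I = exp(z)*sin(z) - exp(z)*cos(z) − I.
Solving for I: (1 + 1)·I equals the remaining terms, so I = (1/2)·(exp(z)*sin(z) - exp(z)*cos(z)).

exp(z)*sin(z)/2 - exp(z)*cos(z)/2 + C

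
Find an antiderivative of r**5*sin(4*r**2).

Let u = r², du = 2r dr; rewrite as (1/2)∫ u^2·sin(4u) du.
Now integrate by parts 2 times.

-r**4*cos(4*r**2)/8 + r**2*sin(4*r**2)/16 + cos(4*r**2)/64 + C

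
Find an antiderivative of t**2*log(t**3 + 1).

t**3*log(t**3 + 1)/3 - t**3/3 + log(t**3 + 1)/3 + C

Let u = t**3 + 1, so du = (3*t**2) dt.
The integral becomes (1/3)·∫ log(u) du; integrate by parts with u′=log(u), dv′=du.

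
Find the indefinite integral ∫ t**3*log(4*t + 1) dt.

t**4*log(4*t + 1)/4 - t**4/16 + t**3/48 - t**2/128 + t/256 - log(4*t + 1)/1024 + C

Use integration by parts with u = log(4*t + 1), dv = t**3 dt.
Then du = 4/(4*t + 1) dt and v = t**4/4.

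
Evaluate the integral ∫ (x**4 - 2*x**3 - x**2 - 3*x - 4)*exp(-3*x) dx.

Use integration by parts with u = x**4 - 2*x**3 - x**2 - 3*x - 4, dv = exp(-3*x) dx, so v = -exp(-3*x)/3.
Apply parts 4 times (tabular method): alternate signs, differentiate u down to 0, integrate dv up.

(-27*x**4 + 18*x**3 + 45*x**2 + 111*x + 145)*exp(-3*x)/81 + C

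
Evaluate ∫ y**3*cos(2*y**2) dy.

Let u = y², du = 2y dy; rewrite as (1/2)∫ u^1·cos(2u) du.
Now integrate by parts 1 time.

y**2*sin(2*y**2)/4 + cos(2*y**2)/8 + C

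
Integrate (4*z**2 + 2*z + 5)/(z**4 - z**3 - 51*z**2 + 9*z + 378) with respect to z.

43*log(z - 7)/104 - 47*log(z - 3)/216 + 7*log(z + 3)/36 - 137*log(z + 6)/351 + C

Factor the denominator: (z - 7)*(z - 3)*(z + 3)*(z + 6).
Partial-fraction decomposition: -137/(351*(z + 6)) + 7/(36*(z + 3)) - 47/(216*(z - 3)) + 43/(104*(z - 7)).
Integrate each term: A/(z−a) contributes A·log|z−a|.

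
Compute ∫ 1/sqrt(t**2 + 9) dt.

Substitute t = 3·tan(θ), so dt = 3·sec(θ)^2 dθ and the radical becomes sqrt(t**2 + 9) = 3·sec(θ) by the Pythagorean identity.
Integrate the resulting trig expression in θ, then back-substitute tan(θ) = t/3, sec(θ) = sqrt(t**2 + 9)/3 (absorbing any constant into C).

log(t + sqrt(t**2 + 9)) + C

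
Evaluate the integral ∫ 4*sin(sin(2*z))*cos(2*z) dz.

Let u = sin(2*z), so du = (2*cos(2*z)) dz.
Rewriting, the integral becomes 2·∫ sin(u) du = 2·-cos(u).
Substituting back, u = sin(2*z).

-2*cos(sin(2*z)) + C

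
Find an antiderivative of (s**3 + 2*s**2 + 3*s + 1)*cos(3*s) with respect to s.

Use integration by parts with u = s**3 + 2*s**2 + 3*s + 1, dv = cos(3*s) ds, so v = sin(3*s)/3.
Apply parts 3 times (tabular method): alternate signs, differentiate u down to 0, integrate dv up.

s**3*sin(3*s)/3 + 2*s**2*sin(3*s)/3 + s**2*cos(3*s)/3 + 7*s*sin(3*s)/9 + 4*s*cos(3*s)/9 + 5*sin(3*s)/27 + 7*cos(3*s)/27 + C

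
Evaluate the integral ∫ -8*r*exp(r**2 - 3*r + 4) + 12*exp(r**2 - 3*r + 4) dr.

Let u = r**2 - 3*r + 4, so du = (2*r - 3) dr.
Rewriting, the integral becomes -4·∫ e^u du = -4·e^u.
Substituting back, u = r**2 - 3*r + 4.

-4*exp(r**2 - 3*r + 4) + C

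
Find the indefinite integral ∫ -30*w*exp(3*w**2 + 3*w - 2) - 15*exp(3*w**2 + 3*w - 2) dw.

-5*exp(3*w**2 + 3*w - 2) + C

Let u = 3*w**2 + 3*w - 2, so du = (6*w + 3) dw.
Rewriting, the integral becomes -5·∫ e^u du = -5·e^u.
Substituting back, u = 3*w**2 + 3*w - 2.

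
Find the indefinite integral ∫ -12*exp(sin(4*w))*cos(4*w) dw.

-3*exp(sin(4*w)) + C

Let u = sin(4*w), so du = (4*cos(4*w)) dw.
Rewriting, the integral becomes -3·∫ e^u du = -3·e^u.
Substituting back, u = sin(4*w).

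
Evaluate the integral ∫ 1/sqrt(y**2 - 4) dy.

Substitute y = 2·sec(θ), so dy = 2·sec(θ)*tan(θ) dθ and the radical becomes sqrt(y**2 - 4) = 2·tan(θ) by the Pythagorean identity.
Integrate the resulting trig expression in θ, then back-substitute sec(θ) = y/2, tan(θ) = sqrt(y**2 - 4)/2 (absorbing any constant into C).

log(y + sqrt(y**2 - 4)) + C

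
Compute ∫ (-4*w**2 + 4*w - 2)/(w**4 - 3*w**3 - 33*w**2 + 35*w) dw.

Factor the denominator: w*(w - 7)*(w - 1)*(w + 5).
Partial-fraction decomposition: 61/(180*(w + 5)) + 1/(18*(w - 1)) - 85/(252*(w - 7)) - 2/(35*w).
Integrate each term: A/(w−a) contributes A·log|w−a|.

-2*log(w)/35 - 85*log(w - 7)/252 + log(w - 1)/18 + 61*log(w + 5)/180 + C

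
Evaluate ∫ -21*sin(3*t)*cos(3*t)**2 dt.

Let u = cos(3*t), so du = (-3*sin(3*t)) dt.
Rewriting, the integral becomes 7·∫ u^2 du = 7·u^3/3.
Substituting back, u = cos(3*t).

7*cos(3*t)**3/3 + C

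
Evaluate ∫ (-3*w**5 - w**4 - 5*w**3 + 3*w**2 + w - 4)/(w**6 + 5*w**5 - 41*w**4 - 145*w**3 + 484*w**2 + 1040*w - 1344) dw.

-46699*log(w - 4)/47432 - log(w - 1)/160 - 803*log(w + 3)/784 + 397*log(w + 4)/120 - 49871*log(w + 7)/11616 + 150/(77*w - 308) + C

Factor the denominator: (w - 4)**2*(w - 1)*(w + 3)*(w + 4)*(w + 7).
Partial-fraction decomposition: -49871/(11616*(w + 7)) + 397/(120*(w + 4)) - 803/(784*(w + 3)) - 1/(160*(w - 1)) - 46699/(47432*(w - 4)) - 150/(77*(w - 4)**2).
Integrate each term; A/(w−a) gives A·log|w−a|; A/(w−a)² gives −A/(w−a).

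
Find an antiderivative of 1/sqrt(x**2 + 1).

log(x + sqrt(x**2 + 1)) + C

Substitute x = tan(θ), so dx = sec(θ)^2 dθ and the radical becomes sqrt(x**2 + 1) = sec(θ) by the Pythagorean identity.
Integrate the resulting trig expression in θ, then back-substitute tan(θ) = x, sec(θ) = sqrt(x**2 + 1) (absorbing any constant into C).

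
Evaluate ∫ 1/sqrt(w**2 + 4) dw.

Substitute w = 2·tan(θ), so dw = 2·sec(θ)^2 dθ and the radical becomes sqrt(w**2 + 4) = 2·sec(θ) by the Pythagorean identity.
Integrate the resulting trig expression in θ, then back-substitute tan(θ) = w/2, sec(θ) = sqrt(w**2 + 4)/2 (absorbing any constant into C).

log(w + sqrt(w**2 + 4)) + C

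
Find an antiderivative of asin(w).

Use integration by parts with u = arcsin(w), dv = dw.
Then du = 1/sqrt(-w**2 + 1) dw.

w*asin(w) + sqrt(-w**2 + 1) + C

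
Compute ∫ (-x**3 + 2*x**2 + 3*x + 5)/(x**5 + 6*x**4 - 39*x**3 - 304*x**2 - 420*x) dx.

Factor the denominator: x*(x - 7)*(x + 2)*(x + 5)*(x + 6).
Partial-fraction decomposition: 275/(312*(x + 6)) - 11/(12*(x + 5)) + 5/(72*(x + 2)) - 73/(3276*(x - 7)) - 1/(84*x).
Integrate each term: A/(x−a) contributes A·log|x−a|.

-log(x)/84 - 73*log(x - 7)/3276 + 5*log(x + 2)/72 - 11*log(x + 5)/12 + 275*log(x + 6)/312 + C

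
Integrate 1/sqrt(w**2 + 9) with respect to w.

Substitute w = 3·tan(θ), so dw = 3·sec(θ)^2 dθ and the radical becomes sqrt(w**2 + 9) = 3·sec(θ) by the Pythagorean identity.
Integrate the resulting trig expression in θ, then back-substitute tan(θ) = w/3, sec(θ) = sqrt(w**2 + 9)/3 (absorbing any constant into C).

log(w + sqrt(w**2 + 9)) + C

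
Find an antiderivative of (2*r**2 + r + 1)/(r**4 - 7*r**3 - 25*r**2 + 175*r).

Factor the denominator: r*(r - 7)*(r - 5)*(r + 5).
Partial-fraction decomposition: -23/(300*(r + 5)) - 14/(25*(r - 5)) + 53/(84*(r - 7)) + 1/(175*r).
Integrate each term: A/(r−a) contributes A·log|r−a|.

log(r)/175 + 53*log(r - 7)/84 - 14*log(r - 5)/25 - 23*log(r + 5)/300 + C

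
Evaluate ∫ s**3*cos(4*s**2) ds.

Let u = s², du = 2s ds; rewrite as (1/2)∫ u^1·cos(4u) du.
Now integrate by parts 1 time.

s**2*sin(4*s**2)/8 + cos(4*s**2)/32 + C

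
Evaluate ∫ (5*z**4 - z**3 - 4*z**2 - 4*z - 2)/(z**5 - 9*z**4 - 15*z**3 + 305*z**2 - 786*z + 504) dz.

953*log(z - 7)/78 - 63*log(z - 4)/5 + 41*log(z - 3)/9 + log(z - 1)/42 + 3287*log(z + 6)/4095 + C

Factor the denominator: (z - 7)*(z - 4)*(z - 3)*(z - 1)*(z + 6).
Partial-fraction decomposition: 3287/(4095*(z + 6)) + 1/(42*(z - 1)) + 41/(9*(z - 3)) - 63/(5*(z - 4)) + 953/(78*(z - 7)).
Integrate each term: A/(z−a) contributes A·log|z−a|.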